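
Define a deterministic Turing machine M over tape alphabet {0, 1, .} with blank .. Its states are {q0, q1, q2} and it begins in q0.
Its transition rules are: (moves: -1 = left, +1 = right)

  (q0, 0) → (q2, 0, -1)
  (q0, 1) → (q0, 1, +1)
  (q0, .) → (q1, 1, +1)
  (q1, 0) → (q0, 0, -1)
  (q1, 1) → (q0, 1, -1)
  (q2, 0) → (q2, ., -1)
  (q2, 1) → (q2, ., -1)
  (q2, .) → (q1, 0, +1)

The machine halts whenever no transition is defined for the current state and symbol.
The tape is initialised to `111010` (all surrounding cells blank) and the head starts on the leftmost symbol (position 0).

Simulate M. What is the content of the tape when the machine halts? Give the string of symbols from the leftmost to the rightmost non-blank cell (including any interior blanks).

state=q0 head=0 tape=.[1]11010   (q0,1)→(q0,1,+1)
state=q0 head=1 tape=.1[1]1010   (q0,1)→(q0,1,+1)
state=q0 head=2 tape=.11[1]010   (q0,1)→(q0,1,+1)
state=q0 head=3 tape=.111[0]10   (q0,0)→(q2,0,-1)
state=q2 head=2 tape=.11[1]010   (q2,1)→(q2,.,-1)
state=q2 head=1 tape=.1[1].010   (q2,1)→(q2,.,-1)
state=q2 head=0 tape=.[1]..010   (q2,1)→(q2,.,-1)
state=q2 head=-1 tape=[.]...010   (q2,.)→(q1,0,+1)
state=q1 head=0 tape=0[.]..010
The non-blank tape span at halt is 0...010.

0...010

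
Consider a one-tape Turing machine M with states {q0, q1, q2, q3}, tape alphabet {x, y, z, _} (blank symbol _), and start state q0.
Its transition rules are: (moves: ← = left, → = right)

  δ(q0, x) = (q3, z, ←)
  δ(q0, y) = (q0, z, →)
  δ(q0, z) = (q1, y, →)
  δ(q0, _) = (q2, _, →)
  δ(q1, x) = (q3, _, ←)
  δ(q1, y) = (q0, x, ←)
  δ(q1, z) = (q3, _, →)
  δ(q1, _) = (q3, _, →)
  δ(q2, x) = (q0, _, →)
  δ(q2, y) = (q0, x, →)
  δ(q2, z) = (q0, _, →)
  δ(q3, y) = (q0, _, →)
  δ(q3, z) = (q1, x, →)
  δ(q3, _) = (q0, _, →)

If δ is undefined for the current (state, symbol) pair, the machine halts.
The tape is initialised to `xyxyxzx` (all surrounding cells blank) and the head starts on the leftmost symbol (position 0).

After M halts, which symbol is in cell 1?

_

q0 | _[x]yxyxzx   read x → write z, move ←, go to q3
q3 | [_]zyxyxzx   read _ → write _, move →, go to q0
q0 | _[z]yxyxzx   read z → write y, move →, go to q1
q1 | _y[y]xyxzx   read y → write x, move ←, go to q0
q0 | _[y]xxyxzx   read y → write z, move →, go to q0
q0 | _z[x]xyxzx   read x → write z, move ←, go to q3
q3 | _[z]zxyxzx   read z → write x, move →, go to q1
q1 | _x[z]xyxzx   read z → write _, move →, go to q3
q3 | _x_[x]yxzx
Cell 1 holds _ when M halts.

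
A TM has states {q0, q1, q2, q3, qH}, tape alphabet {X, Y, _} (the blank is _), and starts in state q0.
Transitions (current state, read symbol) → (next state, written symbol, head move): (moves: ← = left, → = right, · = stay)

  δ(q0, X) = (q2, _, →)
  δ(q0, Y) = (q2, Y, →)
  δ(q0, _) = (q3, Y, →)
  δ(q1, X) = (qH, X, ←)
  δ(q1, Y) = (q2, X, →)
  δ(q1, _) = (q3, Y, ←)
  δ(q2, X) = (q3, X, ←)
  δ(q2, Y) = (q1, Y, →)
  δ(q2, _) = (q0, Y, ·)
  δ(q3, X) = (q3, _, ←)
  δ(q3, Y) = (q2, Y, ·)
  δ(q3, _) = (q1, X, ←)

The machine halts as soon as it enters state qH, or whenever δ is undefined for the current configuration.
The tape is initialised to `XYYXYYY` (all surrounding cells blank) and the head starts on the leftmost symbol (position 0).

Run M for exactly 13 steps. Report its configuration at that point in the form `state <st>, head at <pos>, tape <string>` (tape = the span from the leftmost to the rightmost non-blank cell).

state q3, head at 1, tape Y_XYYY

q0 | [X]YYXYYY   read X → write _, move →, go to q2
q2 | _[Y]YXYYY   read Y → write Y, move →, go to q1
q1 | _Y[Y]XYYY   read Y → write X, move →, go to q2
q2 | _YX[X]YYY   read X → write X, move ←, go to q3
q3 | _Y[X]XYYY   read X → write _, move ←, go to q3
q3 | _[Y]_XYYY   read Y → write Y, move ·, go to q2
q2 | _[Y]_XYYY   read Y → write Y, move →, go to q1
q1 | _Y[_]XYYY   read _ → write Y, move ←, go to q3
q3 | _[Y]YXYYY   read Y → write Y, move ·, go to q2
q2 | _[Y]YXYYY   read Y → write Y, move →, go to q1
q1 | _Y[Y]XYYY   read Y → write X, move →, go to q2
q2 | _YX[X]YYY   read X → write X, move ←, go to q3
q3 | _Y[X]XYYY   read X → write _, move ←, go to q3
q3 | _[Y]_XYYY
After 13 steps: state q3, head at 1, tape Y_XYYY.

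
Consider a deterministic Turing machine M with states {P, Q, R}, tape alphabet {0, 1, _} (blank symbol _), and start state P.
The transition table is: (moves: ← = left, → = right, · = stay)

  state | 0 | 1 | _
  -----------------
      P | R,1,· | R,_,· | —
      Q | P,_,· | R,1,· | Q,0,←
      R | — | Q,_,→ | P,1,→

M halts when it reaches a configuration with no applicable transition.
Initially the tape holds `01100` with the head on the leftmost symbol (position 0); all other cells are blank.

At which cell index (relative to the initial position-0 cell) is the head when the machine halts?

state=P head=0 tape=[0]1100   (P,0)→(R,1,·)
state=R head=0 tape=[1]1100   (R,1)→(Q,_,→)
state=Q head=1 tape=_[1]100   (Q,1)→(R,1,·)
state=R head=1 tape=_[1]100   (R,1)→(Q,_,→)
state=Q head=2 tape=__[1]00   (Q,1)→(R,1,·)
state=R head=2 tape=__[1]00   (R,1)→(Q,_,→)
state=Q head=3 tape=___[0]0   (Q,0)→(P,_,·)
state=P head=3 tape=___[_]0
At halt the head is at cell 3.

3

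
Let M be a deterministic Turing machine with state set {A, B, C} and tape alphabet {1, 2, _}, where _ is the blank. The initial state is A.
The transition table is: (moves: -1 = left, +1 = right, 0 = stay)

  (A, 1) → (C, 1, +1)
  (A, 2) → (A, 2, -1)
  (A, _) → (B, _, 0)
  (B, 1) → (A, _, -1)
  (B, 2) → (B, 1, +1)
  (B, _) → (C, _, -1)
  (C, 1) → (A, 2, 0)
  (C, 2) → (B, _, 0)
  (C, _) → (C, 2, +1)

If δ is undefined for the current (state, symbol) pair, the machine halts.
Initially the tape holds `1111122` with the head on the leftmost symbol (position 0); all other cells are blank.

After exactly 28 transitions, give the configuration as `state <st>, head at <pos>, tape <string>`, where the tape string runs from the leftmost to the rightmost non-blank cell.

state A, head at -2, tape 2222221122

state=A head=0 tape=___[1]111122   (A,1)→(C,1,+1)
state=C head=1 tape=___1[1]11122   (C,1)→(A,2,0)
state=A head=1 tape=___1[2]11122   (A,2)→(A,2,-1)
state=A head=0 tape=___[1]211122   (A,1)→(C,1,+1)
state=C head=1 tape=___1[2]11122   (C,2)→(B,_,0)
state=B head=1 tape=___1[_]11122   (B,_)→(C,_,-1)
state=C head=0 tape=___[1]_11122   (C,1)→(A,2,0)
state=A head=0 tape=___[2]_11122   (A,2)→(A,2,-1)
state=A head=-1 tape=__[_]2_11122   (A,_)→(B,_,0)
state=B head=-1 tape=__[_]2_11122   (B,_)→(C,_,-1)
state=C head=-2 tape=_[_]_2_11122   (C,_)→(C,2,+1)
state=C head=-1 tape=_2[_]2_11122   (C,_)→(C,2,+1)
state=C head=0 tape=_22[2]_11122   (C,2)→(B,_,0)
state=B head=0 tape=_22[_]_11122   (B,_)→(C,_,-1)
state=C head=-1 tape=_2[2]__11122   (C,2)→(B,_,0)
state=B head=-1 tape=_2[_]__11122   (B,_)→(C,_,-1)
state=C head=-2 tape=_[2]___11122   (C,2)→(B,_,0)
state=B head=-2 tape=_[_]___11122   (B,_)→(C,_,-1)
state=C head=-3 tape=[_]____11122   (C,_)→(C,2,+1)
state=C head=-2 tape=2[_]___11122   (C,_)→(C,2,+1)
state=C head=-1 tape=22[_]__11122   (C,_)→(C,2,+1)
state=C head=0 tape=222[_]_11122   (C,_)→(C,2,+1)
state=C head=1 tape=2222[_]11122   (C,_)→(C,2,+1)
state=C head=2 tape=22222[1]1122   (C,1)→(A,2,0)
state=A head=2 tape=22222[2]1122   (A,2)→(A,2,-1)
state=A head=1 tape=2222[2]21122   (A,2)→(A,2,-1)
state=A head=0 tape=222[2]221122   (A,2)→(A,2,-1)
state=A head=-1 tape=22[2]2221122   (A,2)→(A,2,-1)
state=A head=-2 tape=2[2]22221122
After 28 steps: state A, head at -2, tape 2222221122.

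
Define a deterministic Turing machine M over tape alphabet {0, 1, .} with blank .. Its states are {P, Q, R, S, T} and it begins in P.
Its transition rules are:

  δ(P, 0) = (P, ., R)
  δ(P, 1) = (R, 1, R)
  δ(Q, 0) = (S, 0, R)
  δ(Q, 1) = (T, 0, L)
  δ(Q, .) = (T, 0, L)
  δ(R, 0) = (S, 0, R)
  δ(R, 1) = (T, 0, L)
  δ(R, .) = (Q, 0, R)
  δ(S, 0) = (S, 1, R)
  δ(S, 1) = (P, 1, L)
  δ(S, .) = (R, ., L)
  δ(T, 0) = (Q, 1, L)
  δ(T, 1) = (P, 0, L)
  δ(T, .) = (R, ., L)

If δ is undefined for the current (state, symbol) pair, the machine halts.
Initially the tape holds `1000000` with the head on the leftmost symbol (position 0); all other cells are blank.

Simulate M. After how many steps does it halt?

state=P head=0 tape=[1]000000.   (P,1)→(R,1,R)
state=R head=1 tape=1[0]00000.   (R,0)→(S,0,R)
state=S head=2 tape=10[0]0000.   (S,0)→(S,1,R)
state=S head=3 tape=101[0]000.   (S,0)→(S,1,R)
state=S head=4 tape=1011[0]00.   (S,0)→(S,1,R)
state=S head=5 tape=10111[0]0.   (S,0)→(S,1,R)
state=S head=6 tape=101111[0].   (S,0)→(S,1,R)
state=S head=7 tape=1011111[.]   (S,.)→(R,.,L)
state=R head=6 tape=101111[1].   (R,1)→(T,0,L)
state=T head=5 tape=10111[1]0.   (T,1)→(P,0,L)
state=P head=4 tape=1011[1]00.   (P,1)→(R,1,R)
state=R head=5 tape=10111[0]0.   (R,0)→(S,0,R)
state=S head=6 tape=101110[0].   (S,0)→(S,1,R)
state=S head=7 tape=1011101[.]   (S,.)→(R,.,L)
state=R head=6 tape=101110[1].   (R,1)→(T,0,L)
state=T head=5 tape=10111[0]0.   (T,0)→(Q,1,L)
state=Q head=4 tape=1011[1]10.   (Q,1)→(T,0,L)
state=T head=3 tape=101[1]010.   (T,1)→(P,0,L)
state=P head=2 tape=10[1]0010.   (P,1)→(R,1,R)
state=R head=3 tape=101[0]010.   (R,0)→(S,0,R)
state=S head=4 tape=1010[0]10.   (S,0)→(S,1,R)
state=S head=5 tape=10101[1]0.   (S,1)→(P,1,L)
state=P head=4 tape=1010[1]10.   (P,1)→(R,1,R)
state=R head=5 tape=10101[1]0.   (R,1)→(T,0,L)
state=T head=4 tape=1010[1]00.   (T,1)→(P,0,L)
state=P head=3 tape=101[0]000.   (P,0)→(P,.,R)
state=P head=4 tape=101.[0]00.   (P,0)→(P,.,R)
state=P head=5 tape=101..[0]0.   (P,0)→(P,.,R)
state=P head=6 tape=101...[0].   (P,0)→(P,.,R)
state=P head=7 tape=101....[.]
M halts after 29 transitions.

29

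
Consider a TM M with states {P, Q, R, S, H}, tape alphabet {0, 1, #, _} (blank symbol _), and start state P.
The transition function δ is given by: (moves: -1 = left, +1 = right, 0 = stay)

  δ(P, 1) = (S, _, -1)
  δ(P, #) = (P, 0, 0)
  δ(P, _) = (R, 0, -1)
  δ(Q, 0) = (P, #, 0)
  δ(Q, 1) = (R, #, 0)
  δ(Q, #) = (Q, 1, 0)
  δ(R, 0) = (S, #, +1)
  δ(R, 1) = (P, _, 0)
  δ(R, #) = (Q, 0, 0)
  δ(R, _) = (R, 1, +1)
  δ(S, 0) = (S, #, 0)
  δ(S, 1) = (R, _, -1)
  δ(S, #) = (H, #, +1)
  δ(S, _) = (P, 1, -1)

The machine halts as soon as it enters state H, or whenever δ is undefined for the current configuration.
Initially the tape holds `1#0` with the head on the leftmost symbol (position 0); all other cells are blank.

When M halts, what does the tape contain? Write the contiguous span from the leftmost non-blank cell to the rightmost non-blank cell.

10__#0

P | ___[1]#0   read 1 → write _, move -1, go to S
S | __[_]_#0   read _ → write 1, move -1, go to P
P | _[_]1_#0   read _ → write 0, move -1, go to R
R | [_]01_#0   read _ → write 1, move +1, go to R
R | 1[0]1_#0   read 0 → write #, move +1, go to S
S | 1#[1]_#0   read 1 → write _, move -1, go to R
R | 1[#]__#0   read # → write 0, move 0, go to Q
Q | 1[0]__#0   read 0 → write #, move 0, go to P
P | 1[#]__#0   read # → write 0, move 0, go to P
P | 1[0]__#0
The non-blank tape span at halt is 10__#0.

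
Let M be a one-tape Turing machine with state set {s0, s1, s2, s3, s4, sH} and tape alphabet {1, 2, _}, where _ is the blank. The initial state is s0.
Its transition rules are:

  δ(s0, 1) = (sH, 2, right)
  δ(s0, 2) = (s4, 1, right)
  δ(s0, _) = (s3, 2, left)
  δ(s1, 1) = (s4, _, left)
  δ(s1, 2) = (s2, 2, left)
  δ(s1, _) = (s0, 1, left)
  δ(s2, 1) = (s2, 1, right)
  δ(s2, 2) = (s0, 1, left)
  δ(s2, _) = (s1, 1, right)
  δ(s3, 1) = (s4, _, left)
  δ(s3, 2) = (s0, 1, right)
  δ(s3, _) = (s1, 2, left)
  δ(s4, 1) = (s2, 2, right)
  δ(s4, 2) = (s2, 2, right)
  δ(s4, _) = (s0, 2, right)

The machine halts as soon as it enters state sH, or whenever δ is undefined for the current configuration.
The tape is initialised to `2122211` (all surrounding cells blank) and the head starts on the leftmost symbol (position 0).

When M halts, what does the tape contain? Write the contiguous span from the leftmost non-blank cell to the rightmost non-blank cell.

s0 | [2]122211__   read 2 → write 1, move right, go to s4
s4 | 1[1]22211__   read 1 → write 2, move right, go to s2
s2 | 12[2]2211__   read 2 → write 1, move left, go to s0
s0 | 1[2]12211__   read 2 → write 1, move right, go to s4
s4 | 11[1]2211__   read 1 → write 2, move right, go to s2
s2 | 112[2]211__   read 2 → write 1, move left, go to s0
s0 | 11[2]1211__   read 2 → write 1, move right, go to s4
s4 | 111[1]211__   read 1 → write 2, move right, go to s2
s2 | 1112[2]11__   read 2 → write 1, move left, go to s0
s0 | 111[2]111__   read 2 → write 1, move right, go to s4
s4 | 1111[1]11__   read 1 → write 2, move right, go to s2
s2 | 11112[1]1__   read 1 → write 1, move right, go to s2
s2 | 111121[1]__   read 1 → write 1, move right, go to s2
s2 | 1111211[_]_   read _ → write 1, move right, go to s1
s1 | 11112111[_]   read _ → write 1, move left, go to s0
s0 | 1111211[1]1   read 1 → write 2, move right, go to sH
sH | 11112112[1]
The non-blank tape span at halt is 111121121.

111121121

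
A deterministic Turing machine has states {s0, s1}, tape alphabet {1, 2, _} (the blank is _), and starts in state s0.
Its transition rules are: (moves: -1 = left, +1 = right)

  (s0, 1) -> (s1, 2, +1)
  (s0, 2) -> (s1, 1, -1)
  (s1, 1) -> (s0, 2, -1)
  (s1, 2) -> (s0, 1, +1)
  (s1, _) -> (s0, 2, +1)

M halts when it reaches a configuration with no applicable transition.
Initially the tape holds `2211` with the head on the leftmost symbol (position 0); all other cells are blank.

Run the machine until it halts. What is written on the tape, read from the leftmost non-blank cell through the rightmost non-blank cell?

s0 | _[2]211_   read 2 → write 1, move -1, go to s1
s1 | [_]1211_   read _ → write 2, move +1, go to s0
s0 | 2[1]211_   read 1 → write 2, move +1, go to s1
s1 | 22[2]11_   read 2 → write 1, move +1, go to s0
s0 | 221[1]1_   read 1 → write 2, move +1, go to s1
s1 | 2212[1]_   read 1 → write 2, move -1, go to s0
s0 | 221[2]2_   read 2 → write 1, move -1, go to s1
s1 | 22[1]12_   read 1 → write 2, move -1, go to s0
s0 | 2[2]212_   read 2 → write 1, move -1, go to s1
s1 | [2]1212_   read 2 → write 1, move +1, go to s0
s0 | 1[1]212_   read 1 → write 2, move +1, go to s1
s1 | 12[2]12_   read 2 → write 1, move +1, go to s0
s0 | 121[1]2_   read 1 → write 2, move +1, go to s1
s1 | 1212[2]_   read 2 → write 1, move +1, go to s0
s0 | 12121[_]
The non-blank tape span at halt is 12121.

12121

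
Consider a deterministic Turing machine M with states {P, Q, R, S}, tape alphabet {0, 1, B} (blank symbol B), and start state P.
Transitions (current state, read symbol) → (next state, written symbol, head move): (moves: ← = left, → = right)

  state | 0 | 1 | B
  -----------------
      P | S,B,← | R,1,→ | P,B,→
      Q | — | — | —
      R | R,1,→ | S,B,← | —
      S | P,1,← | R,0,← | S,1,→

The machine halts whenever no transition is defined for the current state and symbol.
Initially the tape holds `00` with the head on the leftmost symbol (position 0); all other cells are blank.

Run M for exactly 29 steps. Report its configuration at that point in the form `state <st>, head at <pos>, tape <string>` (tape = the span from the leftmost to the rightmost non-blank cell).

state S, head at -5, tape 0

P | BBBBB[0]0   read 0 → write B, move ←, go to S
S | BBBB[B]B0   read B → write 1, move →, go to S
S | BBBB1[B]0   read B → write 1, move →, go to S
S | BBBB11[0]   read 0 → write 1, move ←, go to P
P | BBBB1[1]1   read 1 → write 1, move →, go to R
R | BBBB11[1]   read 1 → write B, move ←, go to S
S | BBBB1[1]B   read 1 → write 0, move ←, go to R
R | BBBB[1]0B   read 1 → write B, move ←, go to S
S | BBB[B]B0B   read B → write 1, move →, go to S
S | BBB1[B]0B   read B → write 1, move →, go to S
S | BBB11[0]B   read 0 → write 1, move ←, go to P
P | BBB1[1]1B   read 1 → write 1, move →, go to R
R | BBB11[1]B   read 1 → write B, move ←, go to S
S | BBB1[1]BB   read 1 → write 0, move ←, go to R
R | BBB[1]0BB   read 1 → write B, move ←, go to S
S | BB[B]B0BB   read B → write 1, move →, go to S
S | BB1[B]0BB   read B → write 1, move →, go to S
S | BB11[0]BB   read 0 → write 1, move ←, go to P
P | BB1[1]1BB   read 1 → write 1, move →, go to R
R | BB11[1]BB   read 1 → write B, move ←, go to S
S | BB1[1]BBB   read 1 → write 0, move ←, go to R
R | BB[1]0BBB   read 1 → write B, move ←, go to S
S | B[B]B0BBB   read B → write 1, move →, go to S
S | B1[B]0BBB   read B → write 1, move →, go to S
S | B11[0]BBB   read 0 → write 1, move ←, go to P
P | B1[1]1BBB   read 1 → write 1, move →, go to R
R | B11[1]BBB   read 1 → write B, move ←, go to S
S | B1[1]BBBB   read 1 → write 0, move ←, go to R
R | B[1]0BBBB   read 1 → write B, move ←, go to S
S | [B]B0BBBB
After 29 steps: state S, head at -5, tape 0.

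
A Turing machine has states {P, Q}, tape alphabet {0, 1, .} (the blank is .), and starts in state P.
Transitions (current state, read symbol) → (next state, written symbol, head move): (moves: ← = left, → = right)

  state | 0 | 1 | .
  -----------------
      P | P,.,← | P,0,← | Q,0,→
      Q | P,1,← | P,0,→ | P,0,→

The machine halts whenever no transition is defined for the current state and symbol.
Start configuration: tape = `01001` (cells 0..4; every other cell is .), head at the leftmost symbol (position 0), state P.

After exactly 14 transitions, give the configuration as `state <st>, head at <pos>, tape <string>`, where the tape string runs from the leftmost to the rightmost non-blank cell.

state Q, head at -2, tape 0...1001

P | ...[0]1001   read 0 → write ., move ←, go to P
P | ..[.].1001   read . → write 0, move →, go to Q
Q | ..0[.]1001   read . → write 0, move →, go to P
P | ..00[1]001   read 1 → write 0, move ←, go to P
P | ..0[0]0001   read 0 → write ., move ←, go to P
P | ..[0].0001   read 0 → write ., move ←, go to P
P | .[.]..0001   read . → write 0, move →, go to Q
Q | .0[.].0001   read . → write 0, move →, go to P
P | .00[.]0001   read . → write 0, move →, go to Q
Q | .000[0]001   read 0 → write 1, move ←, go to P
P | .00[0]1001   read 0 → write ., move ←, go to P
P | .0[0].1001   read 0 → write ., move ←, go to P
P | .[0]..1001   read 0 → write ., move ←, go to P
P | [.]...1001   read . → write 0, move →, go to Q
Q | 0[.]..1001
After 14 steps: state Q, head at -2, tape 0...1001.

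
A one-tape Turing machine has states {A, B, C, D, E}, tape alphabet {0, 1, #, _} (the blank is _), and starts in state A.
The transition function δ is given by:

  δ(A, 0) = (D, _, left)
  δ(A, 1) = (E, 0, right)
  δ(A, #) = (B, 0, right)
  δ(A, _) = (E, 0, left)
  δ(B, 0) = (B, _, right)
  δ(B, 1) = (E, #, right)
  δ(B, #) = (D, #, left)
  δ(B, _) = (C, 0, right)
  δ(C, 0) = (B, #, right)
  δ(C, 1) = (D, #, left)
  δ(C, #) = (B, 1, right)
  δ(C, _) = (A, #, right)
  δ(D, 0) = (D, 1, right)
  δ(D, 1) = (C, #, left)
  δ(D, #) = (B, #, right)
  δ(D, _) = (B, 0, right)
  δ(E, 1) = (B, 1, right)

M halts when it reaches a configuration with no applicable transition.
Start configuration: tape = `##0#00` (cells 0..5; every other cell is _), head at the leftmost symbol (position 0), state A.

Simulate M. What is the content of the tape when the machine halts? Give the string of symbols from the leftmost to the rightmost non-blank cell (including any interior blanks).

state=A head=0 tape=[#]#0#00___   (A,#)→(B,0,right)
state=B head=1 tape=0[#]0#00___   (B,#)→(D,#,left)
state=D head=0 tape=[0]#0#00___   (D,0)→(D,1,right)
state=D head=1 tape=1[#]0#00___   (D,#)→(B,#,right)
state=B head=2 tape=1#[0]#00___   (B,0)→(B,_,right)
state=B head=3 tape=1#_[#]00___   (B,#)→(D,#,left)
state=D head=2 tape=1#[_]#00___   (D,_)→(B,0,right)
state=B head=3 tape=1#0[#]00___   (B,#)→(D,#,left)
state=D head=2 tape=1#[0]#00___   (D,0)→(D,1,right)
state=D head=3 tape=1#1[#]00___   (D,#)→(B,#,right)
state=B head=4 tape=1#1#[0]0___   (B,0)→(B,_,right)
state=B head=5 tape=1#1#_[0]___   (B,0)→(B,_,right)
state=B head=6 tape=1#1#__[_]__   (B,_)→(C,0,right)
state=C head=7 tape=1#1#__0[_]_   (C,_)→(A,#,right)
state=A head=8 tape=1#1#__0#[_]   (A,_)→(E,0,left)
state=E head=7 tape=1#1#__0[#]0
The non-blank tape span at halt is 1#1#__0#0.

1#1#__0#0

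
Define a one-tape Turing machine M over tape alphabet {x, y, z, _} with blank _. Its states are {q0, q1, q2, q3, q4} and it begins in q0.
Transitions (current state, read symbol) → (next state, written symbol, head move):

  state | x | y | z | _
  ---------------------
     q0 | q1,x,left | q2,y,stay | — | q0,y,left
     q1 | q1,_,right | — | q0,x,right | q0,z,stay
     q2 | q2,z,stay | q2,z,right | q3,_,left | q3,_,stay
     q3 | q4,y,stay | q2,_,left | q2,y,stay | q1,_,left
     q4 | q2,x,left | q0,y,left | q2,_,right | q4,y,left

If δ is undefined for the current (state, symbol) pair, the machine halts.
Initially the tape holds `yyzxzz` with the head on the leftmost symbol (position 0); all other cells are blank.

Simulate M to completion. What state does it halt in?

state=q0 head=0 tape=[y]yzxzz   (q0,y)→(q2,y,stay)
state=q2 head=0 tape=[y]yzxzz   (q2,y)→(q2,z,right)
state=q2 head=1 tape=z[y]zxzz   (q2,y)→(q2,z,right)
state=q2 head=2 tape=zz[z]xzz   (q2,z)→(q3,_,left)
state=q3 head=1 tape=z[z]_xzz   (q3,z)→(q2,y,stay)
state=q2 head=1 tape=z[y]_xzz   (q2,y)→(q2,z,right)
state=q2 head=2 tape=zz[_]xzz   (q2,_)→(q3,_,stay)
state=q3 head=2 tape=zz[_]xzz   (q3,_)→(q1,_,left)
state=q1 head=1 tape=z[z]_xzz   (q1,z)→(q0,x,right)
state=q0 head=2 tape=zx[_]xzz   (q0,_)→(q0,y,left)
state=q0 head=1 tape=z[x]yxzz   (q0,x)→(q1,x,left)
state=q1 head=0 tape=[z]xyxzz   (q1,z)→(q0,x,right)
state=q0 head=1 tape=x[x]yxzz   (q0,x)→(q1,x,left)
state=q1 head=0 tape=[x]xyxzz   (q1,x)→(q1,_,right)
state=q1 head=1 tape=_[x]yxzz   (q1,x)→(q1,_,right)
state=q1 head=2 tape=__[y]xzz
No transition is defined for (q1, y); M halts in state q1.

q1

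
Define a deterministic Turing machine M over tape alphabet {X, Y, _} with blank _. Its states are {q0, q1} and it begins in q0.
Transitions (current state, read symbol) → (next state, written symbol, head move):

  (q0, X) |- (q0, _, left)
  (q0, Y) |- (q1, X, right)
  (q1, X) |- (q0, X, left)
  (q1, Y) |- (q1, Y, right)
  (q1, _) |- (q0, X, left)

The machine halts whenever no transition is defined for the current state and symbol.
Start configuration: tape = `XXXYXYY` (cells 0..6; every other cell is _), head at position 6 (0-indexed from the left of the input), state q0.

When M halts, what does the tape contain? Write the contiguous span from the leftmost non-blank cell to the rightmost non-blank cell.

q0 | _XXXYXY[Y]_   read Y → write X, move right, go to q1
q1 | _XXXYXYX[_]   read _ → write X, move left, go to q0
q0 | _XXXYXY[X]X   read X → write _, move left, go to q0
q0 | _XXXYX[Y]_X   read Y → write X, move right, go to q1
q1 | _XXXYXX[_]X   read _ → write X, move left, go to q0
q0 | _XXXYX[X]XX   read X → write _, move left, go to q0
q0 | _XXXY[X]_XX   read X → write _, move left, go to q0
q0 | _XXX[Y]__XX   read Y → write X, move right, go to q1
q1 | _XXXX[_]_XX   read _ → write X, move left, go to q0
q0 | _XXX[X]X_XX   read X → write _, move left, go to q0
q0 | _XX[X]_X_XX   read X → write _, move left, go to q0
q0 | _X[X]__X_XX   read X → write _, move left, go to q0
q0 | _[X]___X_XX   read X → write _, move left, go to q0
q0 | [_]____X_XX
The non-blank tape span at halt is X_XX.

X_XX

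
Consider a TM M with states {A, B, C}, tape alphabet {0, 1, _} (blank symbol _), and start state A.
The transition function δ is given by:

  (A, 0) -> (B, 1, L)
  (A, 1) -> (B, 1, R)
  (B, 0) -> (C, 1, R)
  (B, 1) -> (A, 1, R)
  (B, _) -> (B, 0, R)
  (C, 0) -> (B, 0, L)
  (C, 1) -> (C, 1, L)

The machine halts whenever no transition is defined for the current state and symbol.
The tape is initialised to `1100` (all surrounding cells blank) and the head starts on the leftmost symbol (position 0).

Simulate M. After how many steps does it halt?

6

A | [1]100_   read 1 → write 1, move R, go to B
B | 1[1]00_   read 1 → write 1, move R, go to A
A | 11[0]0_   read 0 → write 1, move L, go to B
B | 1[1]10_   read 1 → write 1, move R, go to A
A | 11[1]0_   read 1 → write 1, move R, go to B
B | 111[0]_   read 0 → write 1, move R, go to C
C | 1111[_]
M halts after 6 transitions.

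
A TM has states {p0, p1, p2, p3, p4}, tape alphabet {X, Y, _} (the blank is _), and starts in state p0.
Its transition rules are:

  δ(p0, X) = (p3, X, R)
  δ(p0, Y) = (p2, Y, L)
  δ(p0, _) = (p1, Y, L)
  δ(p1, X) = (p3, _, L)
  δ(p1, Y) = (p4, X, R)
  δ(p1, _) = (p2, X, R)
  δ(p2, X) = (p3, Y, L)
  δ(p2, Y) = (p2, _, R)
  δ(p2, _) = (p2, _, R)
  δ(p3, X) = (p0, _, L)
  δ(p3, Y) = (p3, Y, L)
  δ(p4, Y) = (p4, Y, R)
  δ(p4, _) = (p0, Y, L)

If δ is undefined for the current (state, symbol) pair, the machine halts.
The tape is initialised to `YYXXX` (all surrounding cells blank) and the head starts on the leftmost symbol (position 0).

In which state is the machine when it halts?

state=p0 head=0 tape=_[Y]YXXX   (p0,Y)→(p2,Y,L)
state=p2 head=-1 tape=[_]YYXXX   (p2,_)→(p2,_,R)
state=p2 head=0 tape=_[Y]YXXX   (p2,Y)→(p2,_,R)
state=p2 head=1 tape=__[Y]XXX   (p2,Y)→(p2,_,R)
state=p2 head=2 tape=___[X]XX   (p2,X)→(p3,Y,L)
state=p3 head=1 tape=__[_]YXX
No transition is defined for (p3, _); M halts in state p3.

p3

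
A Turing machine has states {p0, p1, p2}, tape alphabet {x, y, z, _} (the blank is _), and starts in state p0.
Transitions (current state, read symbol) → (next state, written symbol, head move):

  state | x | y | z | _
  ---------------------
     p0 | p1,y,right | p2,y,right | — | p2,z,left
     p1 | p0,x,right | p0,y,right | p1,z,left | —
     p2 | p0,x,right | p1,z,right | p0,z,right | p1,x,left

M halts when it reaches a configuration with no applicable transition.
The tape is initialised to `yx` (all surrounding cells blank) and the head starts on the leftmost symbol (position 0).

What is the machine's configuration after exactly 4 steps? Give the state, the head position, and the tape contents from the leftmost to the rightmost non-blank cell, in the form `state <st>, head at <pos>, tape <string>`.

state p0, head at 2, tape yxz

state=p0 head=0 tape=[y]x_   (p0,y)→(p2,y,right)
state=p2 head=1 tape=y[x]_   (p2,x)→(p0,x,right)
state=p0 head=2 tape=yx[_]   (p0,_)→(p2,z,left)
state=p2 head=1 tape=y[x]z   (p2,x)→(p0,x,right)
state=p0 head=2 tape=yx[z]
After 4 steps: state p0, head at 2, tape yxz.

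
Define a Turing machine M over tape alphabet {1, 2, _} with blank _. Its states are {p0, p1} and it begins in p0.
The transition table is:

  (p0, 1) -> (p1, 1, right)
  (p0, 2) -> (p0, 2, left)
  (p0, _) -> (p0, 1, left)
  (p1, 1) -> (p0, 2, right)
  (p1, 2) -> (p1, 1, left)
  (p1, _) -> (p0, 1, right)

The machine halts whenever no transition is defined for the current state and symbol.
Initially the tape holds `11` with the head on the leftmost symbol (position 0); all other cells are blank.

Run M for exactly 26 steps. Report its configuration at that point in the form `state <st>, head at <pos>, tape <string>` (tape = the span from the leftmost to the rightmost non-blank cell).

state p1, head at 4, tape 222121

state=p0 head=0 tape=[1]1____   (p0,1)→(p1,1,right)
state=p1 head=1 tape=1[1]____   (p1,1)→(p0,2,right)
state=p0 head=2 tape=12[_]___   (p0,_)→(p0,1,left)
state=p0 head=1 tape=1[2]1___   (p0,2)→(p0,2,left)
state=p0 head=0 tape=[1]21___   (p0,1)→(p1,1,right)
state=p1 head=1 tape=1[2]1___   (p1,2)→(p1,1,left)
state=p1 head=0 tape=[1]11___   (p1,1)→(p0,2,right)
state=p0 head=1 tape=2[1]1___   (p0,1)→(p1,1,right)
state=p1 head=2 tape=21[1]___   (p1,1)→(p0,2,right)
state=p0 head=3 tape=212[_]__   (p0,_)→(p0,1,left)
state=p0 head=2 tape=21[2]1__   (p0,2)→(p0,2,left)
state=p0 head=1 tape=2[1]21__   (p0,1)→(p1,1,right)
state=p1 head=2 tape=21[2]1__   (p1,2)→(p1,1,left)
state=p1 head=1 tape=2[1]11__   (p1,1)→(p0,2,right)
state=p0 head=2 tape=22[1]1__   (p0,1)→(p1,1,right)
state=p1 head=3 tape=221[1]__   (p1,1)→(p0,2,right)
state=p0 head=4 tape=2212[_]_   (p0,_)→(p0,1,left)
state=p0 head=3 tape=221[2]1_   (p0,2)→(p0,2,left)
state=p0 head=2 tape=22[1]21_   (p0,1)→(p1,1,right)
state=p1 head=3 tape=221[2]1_   (p1,2)→(p1,1,left)
state=p1 head=2 tape=22[1]11_   (p1,1)→(p0,2,right)
state=p0 head=3 tape=222[1]1_   (p0,1)→(p1,1,right)
state=p1 head=4 tape=2221[1]_   (p1,1)→(p0,2,right)
state=p0 head=5 tape=22212[_]   (p0,_)→(p0,1,left)
state=p0 head=4 tape=2221[2]1   (p0,2)→(p0,2,left)
state=p0 head=3 tape=222[1]21   (p0,1)→(p1,1,right)
state=p1 head=4 tape=2221[2]1
After 26 steps: state p1, head at 4, tape 222121.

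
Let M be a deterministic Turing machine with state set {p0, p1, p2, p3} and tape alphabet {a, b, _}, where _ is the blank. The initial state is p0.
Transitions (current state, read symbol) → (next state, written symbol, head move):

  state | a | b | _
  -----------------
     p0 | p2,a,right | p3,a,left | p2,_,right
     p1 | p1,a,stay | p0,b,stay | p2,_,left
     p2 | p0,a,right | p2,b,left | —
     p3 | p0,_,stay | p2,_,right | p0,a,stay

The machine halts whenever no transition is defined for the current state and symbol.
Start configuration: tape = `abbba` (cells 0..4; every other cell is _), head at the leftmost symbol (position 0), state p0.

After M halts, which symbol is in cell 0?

state=p0 head=0 tape=[a]bbba_   (p0,a)→(p2,a,right)
state=p2 head=1 tape=a[b]bba_   (p2,b)→(p2,b,left)
state=p2 head=0 tape=[a]bbba_   (p2,a)→(p0,a,right)
state=p0 head=1 tape=a[b]bba_   (p0,b)→(p3,a,left)
state=p3 head=0 tape=[a]abba_   (p3,a)→(p0,_,stay)
state=p0 head=0 tape=[_]abba_   (p0,_)→(p2,_,right)
state=p2 head=1 tape=_[a]bba_   (p2,a)→(p0,a,right)
state=p0 head=2 tape=_a[b]ba_   (p0,b)→(p3,a,left)
state=p3 head=1 tape=_[a]aba_   (p3,a)→(p0,_,stay)
state=p0 head=1 tape=_[_]aba_   (p0,_)→(p2,_,right)
state=p2 head=2 tape=__[a]ba_   (p2,a)→(p0,a,right)
state=p0 head=3 tape=__a[b]a_   (p0,b)→(p3,a,left)
state=p3 head=2 tape=__[a]aa_   (p3,a)→(p0,_,stay)
state=p0 head=2 tape=__[_]aa_   (p0,_)→(p2,_,right)
state=p2 head=3 tape=___[a]a_   (p2,a)→(p0,a,right)
state=p0 head=4 tape=___a[a]_   (p0,a)→(p2,a,right)
state=p2 head=5 tape=___aa[_]
Cell 0 holds _ when M halts.

_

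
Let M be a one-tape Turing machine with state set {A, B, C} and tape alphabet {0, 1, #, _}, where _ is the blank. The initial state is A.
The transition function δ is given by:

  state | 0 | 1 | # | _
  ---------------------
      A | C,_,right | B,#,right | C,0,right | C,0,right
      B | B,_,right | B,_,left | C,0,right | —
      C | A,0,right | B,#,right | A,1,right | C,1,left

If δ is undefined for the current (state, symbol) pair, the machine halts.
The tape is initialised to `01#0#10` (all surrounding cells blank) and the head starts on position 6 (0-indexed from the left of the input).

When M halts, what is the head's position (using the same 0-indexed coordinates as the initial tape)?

8

A | 01#0#1[0]__   read 0 → write _, move right, go to C
C | 01#0#1_[_]_   read _ → write 1, move left, go to C
C | 01#0#1[_]1_   read _ → write 1, move left, go to C
C | 01#0#[1]11_   read 1 → write #, move right, go to B
B | 01#0##[1]1_   read 1 → write _, move left, go to B
B | 01#0#[#]_1_   read # → write 0, move right, go to C
C | 01#0#0[_]1_   read _ → write 1, move left, go to C
C | 01#0#[0]11_   read 0 → write 0, move right, go to A
A | 01#0#0[1]1_   read 1 → write #, move right, go to B
B | 01#0#0#[1]_   read 1 → write _, move left, go to B
B | 01#0#0[#]__   read # → write 0, move right, go to C
C | 01#0#00[_]_   read _ → write 1, move left, go to C
C | 01#0#0[0]1_   read 0 → write 0, move right, go to A
A | 01#0#00[1]_   read 1 → write #, move right, go to B
B | 01#0#00#[_]
At halt the head is at cell 8.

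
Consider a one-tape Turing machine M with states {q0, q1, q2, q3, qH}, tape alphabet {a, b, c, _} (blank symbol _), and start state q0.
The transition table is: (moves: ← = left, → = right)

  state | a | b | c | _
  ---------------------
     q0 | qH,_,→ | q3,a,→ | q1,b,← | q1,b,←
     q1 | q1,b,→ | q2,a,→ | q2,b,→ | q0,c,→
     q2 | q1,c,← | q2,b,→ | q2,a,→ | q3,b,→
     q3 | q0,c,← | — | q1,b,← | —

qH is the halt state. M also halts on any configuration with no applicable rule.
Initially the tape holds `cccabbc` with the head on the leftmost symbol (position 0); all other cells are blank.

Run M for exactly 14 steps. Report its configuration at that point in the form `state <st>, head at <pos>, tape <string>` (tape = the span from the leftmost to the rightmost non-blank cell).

state q3, head at 8, tape cbabbbbab

q0 | _[c]ccabbc__   read c → write b, move ←, go to q1
q1 | [_]bccabbc__   read _ → write c, move →, go to q0
q0 | c[b]ccabbc__   read b → write a, move →, go to q3
q3 | ca[c]cabbc__   read c → write b, move ←, go to q1
q1 | c[a]bcabbc__   read a → write b, move →, go to q1
q1 | cb[b]cabbc__   read b → write a, move →, go to q2
q2 | cba[c]abbc__   read c → write a, move →, go to q2
q2 | cbaa[a]bbc__   read a → write c, move ←, go to q1
q1 | cba[a]cbbc__   read a → write b, move →, go to q1
q1 | cbab[c]bbc__   read c → write b, move →, go to q2
q2 | cbabb[b]bc__   read b → write b, move →, go to q2
q2 | cbabbb[b]c__   read b → write b, move →, go to q2
q2 | cbabbbb[c]__   read c → write a, move →, go to q2
q2 | cbabbbba[_]_   read _ → write b, move →, go to q3
q3 | cbabbbbab[_]
After 14 steps: state q3, head at 8, tape cbabbbbab.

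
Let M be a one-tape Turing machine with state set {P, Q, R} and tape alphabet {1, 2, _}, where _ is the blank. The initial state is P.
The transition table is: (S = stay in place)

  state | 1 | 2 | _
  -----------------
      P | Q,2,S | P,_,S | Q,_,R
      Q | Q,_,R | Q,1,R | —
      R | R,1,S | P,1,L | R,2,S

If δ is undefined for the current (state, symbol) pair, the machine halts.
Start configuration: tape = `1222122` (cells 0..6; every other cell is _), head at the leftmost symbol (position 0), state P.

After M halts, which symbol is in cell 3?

1

state=P head=0 tape=[1]222122_   (P,1)→(Q,2,S)
state=Q head=0 tape=[2]222122_   (Q,2)→(Q,1,R)
state=Q head=1 tape=1[2]22122_   (Q,2)→(Q,1,R)
state=Q head=2 tape=11[2]2122_   (Q,2)→(Q,1,R)
state=Q head=3 tape=111[2]122_   (Q,2)→(Q,1,R)
state=Q head=4 tape=1111[1]22_   (Q,1)→(Q,_,R)
state=Q head=5 tape=1111_[2]2_   (Q,2)→(Q,1,R)
state=Q head=6 tape=1111_1[2]_   (Q,2)→(Q,1,R)
state=Q head=7 tape=1111_11[_]
Cell 3 holds 1 when M halts.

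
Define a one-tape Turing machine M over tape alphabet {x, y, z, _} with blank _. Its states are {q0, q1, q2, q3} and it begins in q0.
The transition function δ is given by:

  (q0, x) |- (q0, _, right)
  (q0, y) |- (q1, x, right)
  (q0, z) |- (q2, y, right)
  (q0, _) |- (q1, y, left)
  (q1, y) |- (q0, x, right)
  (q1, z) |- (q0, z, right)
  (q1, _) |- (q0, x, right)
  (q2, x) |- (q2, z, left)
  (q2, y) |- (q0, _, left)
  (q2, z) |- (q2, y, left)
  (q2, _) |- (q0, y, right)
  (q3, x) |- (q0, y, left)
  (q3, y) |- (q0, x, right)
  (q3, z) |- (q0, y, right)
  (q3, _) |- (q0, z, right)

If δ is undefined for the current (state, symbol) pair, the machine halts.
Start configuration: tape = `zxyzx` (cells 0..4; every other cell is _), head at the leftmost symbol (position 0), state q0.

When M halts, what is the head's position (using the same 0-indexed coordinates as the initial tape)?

q0 | __[z]xyzx___   read z → write y, move right, go to q2
q2 | __y[x]yzx___   read x → write z, move left, go to q2
q2 | __[y]zyzx___   read y → write _, move left, go to q0
q0 | _[_]_zyzx___   read _ → write y, move left, go to q1
q1 | [_]y_zyzx___   read _ → write x, move right, go to q0
q0 | x[y]_zyzx___   read y → write x, move right, go to q1
q1 | xx[_]zyzx___   read _ → write x, move right, go to q0
q0 | xxx[z]yzx___   read z → write y, move right, go to q2
q2 | xxxy[y]zx___   read y → write _, move left, go to q0
q0 | xxx[y]_zx___   read y → write x, move right, go to q1
q1 | xxxx[_]zx___   read _ → write x, move right, go to q0
q0 | xxxxx[z]x___   read z → write y, move right, go to q2
q2 | xxxxxy[x]___   read x → write z, move left, go to q2
q2 | xxxxx[y]z___   read y → write _, move left, go to q0
q0 | xxxx[x]_z___   read x → write _, move right, go to q0
q0 | xxxx_[_]z___   read _ → write y, move left, go to q1
q1 | xxxx[_]yz___   read _ → write x, move right, go to q0
q0 | xxxxx[y]z___   read y → write x, move right, go to q1
q1 | xxxxxx[z]___   read z → write z, move right, go to q0
q0 | xxxxxxz[_]__   read _ → write y, move left, go to q1
q1 | xxxxxx[z]y__   read z → write z, move right, go to q0
q0 | xxxxxxz[y]__   read y → write x, move right, go to q1
q1 | xxxxxxzx[_]_   read _ → write x, move right, go to q0
q0 | xxxxxxzxx[_]   read _ → write y, move left, go to q1
q1 | xxxxxxzx[x]y
At halt the head is at cell 6.

6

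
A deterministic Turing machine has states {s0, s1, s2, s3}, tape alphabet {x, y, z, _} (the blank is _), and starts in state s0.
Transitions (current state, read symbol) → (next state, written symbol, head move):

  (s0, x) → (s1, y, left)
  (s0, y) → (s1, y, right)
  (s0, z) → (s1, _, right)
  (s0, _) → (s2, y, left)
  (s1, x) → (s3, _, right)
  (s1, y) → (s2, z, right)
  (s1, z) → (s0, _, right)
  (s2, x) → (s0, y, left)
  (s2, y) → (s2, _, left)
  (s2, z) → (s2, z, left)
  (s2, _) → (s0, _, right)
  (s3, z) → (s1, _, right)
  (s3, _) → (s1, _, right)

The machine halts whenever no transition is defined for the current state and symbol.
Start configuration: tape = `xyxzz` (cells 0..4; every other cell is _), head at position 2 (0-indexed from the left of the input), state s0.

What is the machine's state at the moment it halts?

state=s0 head=2 tape=__xy[x]zz   (s0,x)→(s1,y,left)
state=s1 head=1 tape=__x[y]yzz   (s1,y)→(s2,z,right)
state=s2 head=2 tape=__xz[y]zz   (s2,y)→(s2,_,left)
state=s2 head=1 tape=__x[z]_zz   (s2,z)→(s2,z,left)
state=s2 head=0 tape=__[x]z_zz   (s2,x)→(s0,y,left)
state=s0 head=-1 tape=_[_]yz_zz   (s0,_)→(s2,y,left)
state=s2 head=-2 tape=[_]yyz_zz   (s2,_)→(s0,_,right)
state=s0 head=-1 tape=_[y]yz_zz   (s0,y)→(s1,y,right)
state=s1 head=0 tape=_y[y]z_zz   (s1,y)→(s2,z,right)
state=s2 head=1 tape=_yz[z]_zz   (s2,z)→(s2,z,left)
state=s2 head=0 tape=_y[z]z_zz   (s2,z)→(s2,z,left)
state=s2 head=-1 tape=_[y]zz_zz   (s2,y)→(s2,_,left)
state=s2 head=-2 tape=[_]_zz_zz   (s2,_)→(s0,_,right)
state=s0 head=-1 tape=_[_]zz_zz   (s0,_)→(s2,y,left)
state=s2 head=-2 tape=[_]yzz_zz   (s2,_)→(s0,_,right)
state=s0 head=-1 tape=_[y]zz_zz   (s0,y)→(s1,y,right)
state=s1 head=0 tape=_y[z]z_zz   (s1,z)→(s0,_,right)
state=s0 head=1 tape=_y_[z]_zz   (s0,z)→(s1,_,right)
state=s1 head=2 tape=_y__[_]zz
No transition is defined for (s1, _); M halts in state s1.

s1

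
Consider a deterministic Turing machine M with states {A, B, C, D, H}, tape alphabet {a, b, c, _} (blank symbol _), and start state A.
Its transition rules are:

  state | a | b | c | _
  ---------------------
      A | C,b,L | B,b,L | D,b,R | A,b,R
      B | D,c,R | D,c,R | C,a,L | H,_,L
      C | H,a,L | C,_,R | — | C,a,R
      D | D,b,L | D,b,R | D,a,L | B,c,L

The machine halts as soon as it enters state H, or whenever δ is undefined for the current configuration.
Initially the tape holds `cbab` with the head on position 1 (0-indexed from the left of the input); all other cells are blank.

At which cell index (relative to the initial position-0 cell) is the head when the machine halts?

-1

A | _c[b]ab   read b → write b, move L, go to B
B | _[c]bab   read c → write a, move L, go to C
C | [_]abab   read _ → write a, move R, go to C
C | a[a]bab   read a → write a, move L, go to H
H | [a]abab
At halt the head is at cell -1.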